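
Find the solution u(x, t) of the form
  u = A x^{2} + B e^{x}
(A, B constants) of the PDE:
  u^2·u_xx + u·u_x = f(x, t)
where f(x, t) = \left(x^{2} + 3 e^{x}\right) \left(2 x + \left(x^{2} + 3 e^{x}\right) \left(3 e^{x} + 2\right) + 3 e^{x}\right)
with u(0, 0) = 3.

Substitute the ansatz u = A x^{2} + B e^{x} into the left-hand side.
Derivatives of the ansatz:
  u_xx = 2 A + B e^{x}
  u_x = 2 A x + B e^{x}
Term by term:
  u^2·u_xx = 2 A^{3} x^{4} + A^{2} B x^{4} e^{x} + 4 A^{2} B x^{2} e^{x} + 2 A B^{2} x^{2} e^{2 x} + 2 A B^{2} e^{2 x} + B^{3} e^{3 x}
  u·u_x = 2 A^{2} x^{3} + A B x^{2} e^{x} + 2 A B x e^{x} + B^{2} e^{2 x}
So the left-hand side equals
  2 A^{3} x^{4} + A^{2} B x^{4} e^{x} + 4 A^{2} B x^{2} e^{x} + 2 A^{2} x^{3} + 2 A B^{2} x^{2} e^{2 x} + 2 A B^{2} e^{2 x} + A B x^{2} e^{x} + 2 A B x e^{x} + B^{3} e^{3 x} + B^{2} e^{2 x}
This must equal f(x, t) identically; expanded, f = 3 x^{4} e^{x} + 2 x^{4} + 2 x^{3} + 18 x^{2} e^{2 x} + 15 x^{2} e^{x} + 6 x e^{x} + 27 e^{3 x} + 27 e^{2 x}.
Matching coefficients of the independent functions:
  [x^{3}]:  2 A^{2} = 2
  [x^{4}]:  2 A^{3} = 2
  [x e^{x}]:  2 A B = 6
  [x^{2} e^{x}]:  4 A^{2} B + A B = 15
  [x^{2} e^{2 x}]:  2 A B^{2} = 18
  [x^{4} e^{x}]:  A^{2} B = 3
  [e^{2 x}]:  2 A B^{2} + B^{2} = 27
  [e^{3 x}]:  B^{3} = 27
Solving: A = 1, B = 3.
Check against the point condition:
  u(0, 0) = 3  ⟹  B = 3  ✓
Hence u(x, t) = x^{2} + 3 e^{x}.

Answer: u(x, t) = x^{2} + 3 e^{x}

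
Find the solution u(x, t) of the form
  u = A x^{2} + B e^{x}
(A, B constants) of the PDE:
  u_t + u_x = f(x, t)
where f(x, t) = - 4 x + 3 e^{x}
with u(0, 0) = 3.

Substitute the ansatz u = A x^{2} + B e^{x} into the left-hand side.
Derivatives of the ansatz:
  u_t = 0
  u_x = 2 A x + B e^{x}
Term by term:
  u_t = 0
  u_x = 2 A x + B e^{x}
So the left-hand side equals
  2 A x + B e^{x}
This must equal f(x, t) = - 4 x + 3 e^{x} identically.
Matching coefficients of the independent functions:
  [x]:  2 A = -4
  [e^{x}]:  B = 3
Solving: A = -2, B = 3.
Check against the point condition:
  u(0, 0) = 3  ⟹  B = 3  ✓
Hence u(x, t) = - 2 x^{2} + 3 e^{x}.

Answer: u(x, t) = - 2 x^{2} + 3 e^{x}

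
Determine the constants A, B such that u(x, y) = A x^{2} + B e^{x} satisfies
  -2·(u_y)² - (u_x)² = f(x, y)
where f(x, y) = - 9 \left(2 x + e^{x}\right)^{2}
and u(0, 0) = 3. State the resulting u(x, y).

Substitute the ansatz u = A x^{2} + B e^{x} into the left-hand side.
Derivatives of the ansatz:
  u_y = 0
  u_x = 2 A x + B e^{x}
Term by term:
  -2·(u_y)² = 0
  -(u_x)² = - 4 A^{2} x^{2} - 4 A B x e^{x} - B^{2} e^{2 x}
So the left-hand side equals
  - 4 A^{2} x^{2} - 4 A B x e^{x} - B^{2} e^{2 x}
This must equal f(x, y) identically; expanded, f = - 36 x^{2} - 36 x e^{x} - 9 e^{2 x}.
Matching coefficients of the independent functions:
  [x^{2}]:  - 4 A^{2} = -36
  [x e^{x}]:  - 4 A B = -36
  [e^{2 x}]:  - B^{2} = -9
These equations allow (A, B) = (-3, -3) or (3, 3).
Impose the point condition(s):
  u(0, 0) = 3  ⟹  B = 3
Only A = 3, B = 3 satisfies everything.
Hence u(x, y) = 3 x^{2} + 3 e^{x}.

Answer: u(x, y) = 3 x^{2} + 3 e^{x}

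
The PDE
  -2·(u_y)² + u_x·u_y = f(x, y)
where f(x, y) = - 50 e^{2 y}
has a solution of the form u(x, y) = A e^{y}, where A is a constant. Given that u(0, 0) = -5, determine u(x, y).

Answer: u(x, y) = - 5 e^{y}

Derivation:
Substitute the ansatz u = A e^{y} into the left-hand side.
Derivatives of the ansatz:
  u_y = A e^{y}
  u_x = 0
Term by term:
  -2·(u_y)² = - 2 A^{2} e^{2 y}
  u_x·u_y = 0
So the left-hand side equals
  - 2 A^{2} e^{2 y}
This must equal f(x, y) = - 50 e^{2 y} identically.
Matching coefficients of the independent functions:
  [e^{2 y}]:  - 2 A^{2} = -50
These equations allow (A) = (-5) or (5).
Impose the point condition(s):
  u(0, 0) = -5  ⟹  A = -5
Only A = -5 satisfies everything.
Hence u(x, y) = - 5 e^{y}.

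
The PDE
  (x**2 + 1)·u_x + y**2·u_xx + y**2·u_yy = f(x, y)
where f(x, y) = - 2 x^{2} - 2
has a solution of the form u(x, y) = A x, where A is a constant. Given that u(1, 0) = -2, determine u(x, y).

Substitute the ansatz u = A x into the left-hand side.
Derivatives of the ansatz:
  u_x = A
  u_xx = 0
  u_yy = 0
Term by term:
  (x**2 + 1)·u_x = A x^{2} + A
  y**2·u_xx = 0
  y**2·u_yy = 0
So the left-hand side equals
  A x^{2} + A
This must equal f(x, y) = - 2 x^{2} - 2 identically.
Matching coefficients of the independent functions:
  [constant term, x^{2}]:  A = -2
Solving: A = -2.
Check against the point condition:
  u(1, 0) = -2  ⟹  A = -2  ✓
Hence u(x, y) = - 2 x.

Answer: u(x, y) = - 2 x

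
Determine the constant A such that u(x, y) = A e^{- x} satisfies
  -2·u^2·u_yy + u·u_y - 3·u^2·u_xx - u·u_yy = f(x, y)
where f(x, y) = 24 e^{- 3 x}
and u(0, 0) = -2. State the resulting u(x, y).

Answer: u(x, y) = - 2 e^{- x}

Derivation:
Substitute the ansatz u = A e^{- x} into the left-hand side.
Derivatives of the ansatz:
  u_yy = 0
  u_y = 0
  u_xx = A e^{- x}
Term by term:
  -2·u^2·u_yy = 0
  u·u_y = 0
  -3·u^2·u_xx = - 3 A^{3} e^{- 3 x}
  -u·u_yy = 0
So the left-hand side equals
  - 3 A^{3} e^{- 3 x}
This must equal f(x, y) = 24 e^{- 3 x} identically.
Matching coefficients of the independent functions:
  [e^{- 3 x}]:  - 3 A^{3} = 24
Solving: A = -2.
Check against the point condition:
  u(0, 0) = -2  ⟹  A = -2  ✓
Hence u(x, y) = - 2 e^{- x}.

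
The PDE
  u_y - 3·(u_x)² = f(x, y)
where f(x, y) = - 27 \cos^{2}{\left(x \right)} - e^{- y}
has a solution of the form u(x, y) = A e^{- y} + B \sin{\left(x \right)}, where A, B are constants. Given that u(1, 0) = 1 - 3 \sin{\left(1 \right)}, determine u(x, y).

Answer: u(x, y) = - 3 \sin{\left(x \right)} + e^{- y}

Derivation:
Substitute the ansatz u = A e^{- y} + B \sin{\left(x \right)} into the left-hand side.
Derivatives of the ansatz:
  u_y = - A e^{- y}
  u_x = B \cos{\left(x \right)}
Term by term:
  u_y = - A e^{- y}
  -3·(u_x)² = - 3 B^{2} \cos^{2}{\left(x \right)}
So the left-hand side equals
  - A e^{- y} - 3 B^{2} \cos^{2}{\left(x \right)}
This must equal f(x, y) = - 27 \cos^{2}{\left(x \right)} - e^{- y} identically.
Matching coefficients of the independent functions:
  [e^{- y}]:  - A = -1
  [\cos^{2}{\left(x \right)}]:  - 3 B^{2} = -27
These equations allow (A, B) = (1, -3) or (1, 3).
Impose the point condition(s):
  u(1, 0) = 1 - 3 \sin{\left(1 \right)}  ⟹  A + B \sin{\left(1 \right)} = 1 - 3 \sin{\left(1 \right)}
Only A = 1, B = -3 satisfies everything.
Hence u(x, y) = - 3 \sin{\left(x \right)} + e^{- y}.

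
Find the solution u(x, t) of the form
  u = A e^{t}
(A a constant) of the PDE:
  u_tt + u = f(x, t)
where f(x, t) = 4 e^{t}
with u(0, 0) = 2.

Answer: u(x, t) = 2 e^{t}

Derivation:
Substitute the ansatz u = A e^{t} into the left-hand side.
Derivatives of the ansatz:
  u_tt = A e^{t}
Term by term:
  u_tt = A e^{t}
  u = A e^{t}
So the left-hand side equals
  2 A e^{t}
This must equal f(x, t) = 4 e^{t} identically.
Matching coefficients of the independent functions:
  [e^{t}]:  2 A = 4
Solving: A = 2.
Check against the point condition:
  u(0, 0) = 2  ⟹  A = 2  ✓
Hence u(x, t) = 2 e^{t}.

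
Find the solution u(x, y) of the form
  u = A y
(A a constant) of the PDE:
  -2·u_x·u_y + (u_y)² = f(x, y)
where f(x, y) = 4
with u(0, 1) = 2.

Answer: u(x, y) = 2 y

Derivation:
Substitute the ansatz u = A y into the left-hand side.
Derivatives of the ansatz:
  u_x = 0
  u_y = A
Term by term:
  -2·u_x·u_y = 0
  (u_y)² = A^{2}
So the left-hand side equals
  A^{2}
This must equal f(x, y) = 4 identically.
Matching coefficients of the independent functions:
  [constant term]:  A^{2} = 4
These equations allow (A) = (-2) or (2).
Impose the point condition(s):
  u(0, 1) = 2  ⟹  A = 2
Only A = 2 satisfies everything.
Hence u(x, y) = 2 y.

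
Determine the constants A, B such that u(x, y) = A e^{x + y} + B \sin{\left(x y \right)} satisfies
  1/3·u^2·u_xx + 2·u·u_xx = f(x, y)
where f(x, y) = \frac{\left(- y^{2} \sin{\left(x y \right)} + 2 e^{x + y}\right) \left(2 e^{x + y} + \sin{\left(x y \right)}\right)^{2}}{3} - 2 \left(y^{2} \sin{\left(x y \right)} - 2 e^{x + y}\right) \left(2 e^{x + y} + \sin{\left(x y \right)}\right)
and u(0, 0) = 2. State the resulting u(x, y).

Substitute the ansatz u = A e^{x + y} + B \sin{\left(x y \right)} into the left-hand side.
Derivatives of the ansatz:
  u_xx = A e^{x} e^{y} - B y^{2} \sin{\left(x y \right)}
Term by term:
  1/3·u^2·u_xx = \frac{A^{3} e^{3 x} e^{3 y}}{3} - \frac{A^{2} B y^{2} e^{2 x} e^{2 y} \sin{\left(x y \right)}}{3} + \frac{2 A^{2} B e^{2 x} e^{2 y} \sin{\left(x y \right)}}{3} - \frac{2 A B^{2} y^{2} e^{x} e^{y} \sin^{2}{\left(x y \right)}}{3} + \frac{A B^{2} e^{x} e^{y} \sin^{2}{\left(x y \right)}}{3} - \frac{B^{3} y^{2} \sin^{3}{\left(x y \right)}}{3}
  2·u·u_xx = 2 A^{2} e^{2 x} e^{2 y} - 2 A B y^{2} e^{x} e^{y} \sin{\left(x y \right)} + 2 A B e^{x} e^{y} \sin{\left(x y \right)} - 2 B^{2} y^{2} \sin^{2}{\left(x y \right)}
So the left-hand side equals
  \frac{A^{3} e^{3 x} e^{3 y}}{3} - \frac{A^{2} B y^{2} e^{2 x} e^{2 y} \sin{\left(x y \right)}}{3} + \frac{2 A^{2} B e^{2 x} e^{2 y} \sin{\left(x y \right)}}{3} + 2 A^{2} e^{2 x} e^{2 y} - \frac{2 A B^{2} y^{2} e^{x} e^{y} \sin^{2}{\left(x y \right)}}{3} + \frac{A B^{2} e^{x} e^{y} \sin^{2}{\left(x y \right)}}{3} - 2 A B y^{2} e^{x} e^{y} \sin{\left(x y \right)} + 2 A B e^{x} e^{y} \sin{\left(x y \right)} - \frac{B^{3} y^{2} \sin^{3}{\left(x y \right)}}{3} - 2 B^{2} y^{2} \sin^{2}{\left(x y \right)}
This must equal f(x, y) identically; expanded, f = - \frac{4 y^{2} e^{2 x} e^{2 y} \sin{\left(x y \right)}}{3} - \frac{4 y^{2} e^{x} e^{y} \sin^{2}{\left(x y \right)}}{3} - 4 y^{2} e^{x} e^{y} \sin{\left(x y \right)} - \frac{y^{2} \sin^{3}{\left(x y \right)}}{3} - 2 y^{2} \sin^{2}{\left(x y \right)} + \frac{8 e^{3 x} e^{3 y}}{3} + \frac{8 e^{2 x} e^{2 y} \sin{\left(x y \right)}}{3} + 8 e^{2 x} e^{2 y} + \frac{2 e^{x} e^{y} \sin^{2}{\left(x y \right)}}{3} + 4 e^{x} e^{y} \sin{\left(x y \right)}.
Matching coefficients of the independent functions:
  [y^{2} \sin^{2}{\left(x y \right)}]:  - 2 B^{2} = -2
  [y^{2} \sin^{3}{\left(x y \right)}]:  - \frac{B^{3}}{3} = - \frac{1}{3}
  [e^{2 x} e^{2 y}]:  2 A^{2} = 8
  [e^{3 x} e^{3 y}]:  \frac{A^{3}}{3} = \frac{8}{3}
  [e^{x} e^{y} \sin{\left(x y \right)}]:  2 A B = 4
  [e^{x} e^{y} \sin^{2}{\left(x y \right)}]:  \frac{A B^{2}}{3} = \frac{2}{3}
  [e^{2 x} e^{2 y} \sin{\left(x y \right)}]:  \frac{2 A^{2} B}{3} = \frac{8}{3}
  [y^{2} e^{x} e^{y} \sin{\left(x y \right)}]:  - 2 A B = -4
  [y^{2} e^{x} e^{y} \sin^{2}{\left(x y \right)}]:  - \frac{2 A B^{2}}{3} = - \frac{4}{3}
  [y^{2} e^{2 x} e^{2 y} \sin{\left(x y \right)}]:  - \frac{A^{2} B}{3} = - \frac{4}{3}
Solving: A = 2, B = 1.
Check against the point condition:
  u(0, 0) = 2  ⟹  A = 2  ✓
Hence u(x, y) = 2 e^{x + y} + \sin{\left(x y \right)}.

Answer: u(x, y) = 2 e^{x + y} + \sin{\left(x y \right)}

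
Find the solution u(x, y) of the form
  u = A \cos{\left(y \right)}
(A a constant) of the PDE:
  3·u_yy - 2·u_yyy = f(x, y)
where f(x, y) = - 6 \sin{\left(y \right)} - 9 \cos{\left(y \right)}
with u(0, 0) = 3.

Substitute the ansatz u = A \cos{\left(y \right)} into the left-hand side.
Derivatives of the ansatz:
  u_yy = - A \cos{\left(y \right)}
  u_yyy = A \sin{\left(y \right)}
Term by term:
  3·u_yy = - 3 A \cos{\left(y \right)}
  -2·u_yyy = - 2 A \sin{\left(y \right)}
So the left-hand side equals
  - 2 A \sin{\left(y \right)} - 3 A \cos{\left(y \right)}
This must equal f(x, y) = - 6 \sin{\left(y \right)} - 9 \cos{\left(y \right)} identically.
Matching coefficients of the independent functions:
  [\sin{\left(y \right)}]:  - 2 A = -6
  [\cos{\left(y \right)}]:  - 3 A = -9
Solving: A = 3.
Check against the point condition:
  u(0, 0) = 3  ⟹  A = 3  ✓
Hence u(x, y) = 3 \cos{\left(y \right)}.

Answer: u(x, y) = 3 \cos{\left(y \right)}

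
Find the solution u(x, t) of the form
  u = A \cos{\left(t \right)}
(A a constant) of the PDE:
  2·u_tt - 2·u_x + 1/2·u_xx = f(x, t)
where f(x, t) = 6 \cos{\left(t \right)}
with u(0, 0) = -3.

Substitute the ansatz u = A \cos{\left(t \right)} into the left-hand side.
Derivatives of the ansatz:
  u_tt = - A \cos{\left(t \right)}
  u_x = 0
  u_xx = 0
Term by term:
  2·u_tt = - 2 A \cos{\left(t \right)}
  -2·u_x = 0
  1/2·u_xx = 0
So the left-hand side equals
  - 2 A \cos{\left(t \right)}
This must equal f(x, t) = 6 \cos{\left(t \right)} identically.
Matching coefficients of the independent functions:
  [\cos{\left(t \right)}]:  - 2 A = 6
Solving: A = -3.
Check against the point condition:
  u(0, 0) = -3  ⟹  A = -3  ✓
Hence u(x, t) = - 3 \cos{\left(t \right)}.

Answer: u(x, t) = - 3 \cos{\left(t \right)}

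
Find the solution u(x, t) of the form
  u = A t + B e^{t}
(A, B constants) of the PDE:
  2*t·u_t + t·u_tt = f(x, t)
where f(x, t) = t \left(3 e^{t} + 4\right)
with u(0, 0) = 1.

Substitute the ansatz u = A t + B e^{t} into the left-hand side.
Derivatives of the ansatz:
  u_t = A + B e^{t}
  u_tt = B e^{t}
Term by term:
  2*t·u_t = 2 A t + 2 B t e^{t}
  t·u_tt = B t e^{t}
So the left-hand side equals
  2 A t + 3 B t e^{t}
This must equal f(x, t) = t \left(3 e^{t} + 4\right) identically.
Matching coefficients of the independent functions:
  [t]:  2 A = 4
  [t e^{t}]:  3 B = 3
Solving: A = 2, B = 1.
Check against the point condition:
  u(0, 0) = 1  ⟹  B = 1  ✓
Hence u(x, t) = 2 t + e^{t}.

Answer: u(x, t) = 2 t + e^{t}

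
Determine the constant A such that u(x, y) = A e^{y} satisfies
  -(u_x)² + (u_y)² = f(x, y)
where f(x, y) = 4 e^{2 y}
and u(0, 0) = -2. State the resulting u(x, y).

Answer: u(x, y) = - 2 e^{y}

Derivation:
Substitute the ansatz u = A e^{y} into the left-hand side.
Derivatives of the ansatz:
  u_x = 0
  u_y = A e^{y}
Term by term:
  -(u_x)² = 0
  (u_y)² = A^{2} e^{2 y}
So the left-hand side equals
  A^{2} e^{2 y}
This must equal f(x, y) = 4 e^{2 y} identically.
Matching coefficients of the independent functions:
  [e^{2 y}]:  A^{2} = 4
These equations allow (A) = (-2) or (2).
Impose the point condition(s):
  u(0, 0) = -2  ⟹  A = -2
Only A = -2 satisfies everything.
Hence u(x, y) = - 2 e^{y}.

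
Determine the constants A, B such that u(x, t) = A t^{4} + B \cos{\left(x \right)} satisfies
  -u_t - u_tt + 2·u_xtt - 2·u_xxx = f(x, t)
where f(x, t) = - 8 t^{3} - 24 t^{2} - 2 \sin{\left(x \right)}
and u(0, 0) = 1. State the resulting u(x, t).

Answer: u(x, t) = 2 t^{4} + \cos{\left(x \right)}

Derivation:
Substitute the ansatz u = A t^{4} + B \cos{\left(x \right)} into the left-hand side.
Derivatives of the ansatz:
  u_t = 4 A t^{3}
  u_tt = 12 A t^{2}
  u_xtt = 0
  u_xxx = B \sin{\left(x \right)}
Term by term:
  -u_t = - 4 A t^{3}
  -u_tt = - 12 A t^{2}
  2·u_xtt = 0
  -2·u_xxx = - 2 B \sin{\left(x \right)}
So the left-hand side equals
  - 4 A t^{3} - 12 A t^{2} - 2 B \sin{\left(x \right)}
This must equal f(x, t) = - 8 t^{3} - 24 t^{2} - 2 \sin{\left(x \right)} identically.
Matching coefficients of the independent functions:
  [t^{2}]:  - 12 A = -24
  [t^{3}]:  - 4 A = -8
  [\sin{\left(x \right)}]:  - 2 B = -2
Solving: A = 2, B = 1.
Check against the point condition:
  u(0, 0) = 1  ⟹  B = 1  ✓
Hence u(x, t) = 2 t^{4} + \cos{\left(x \right)}.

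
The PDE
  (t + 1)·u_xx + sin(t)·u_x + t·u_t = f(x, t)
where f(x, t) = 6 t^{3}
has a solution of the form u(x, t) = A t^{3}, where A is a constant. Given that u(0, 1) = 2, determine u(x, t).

Substitute the ansatz u = A t^{3} into the left-hand side.
Derivatives of the ansatz:
  u_xx = 0
  u_x = 0
  u_t = 3 A t^{2}
Term by term:
  (t + 1)·u_xx = 0
  sin(t)·u_x = 0
  t·u_t = 3 A t^{3}
So the left-hand side equals
  3 A t^{3}
This must equal f(x, t) = 6 t^{3} identically.
Matching coefficients of the independent functions:
  [t^{3}]:  3 A = 6
Solving: A = 2.
Check against the point condition:
  u(0, 1) = 2  ⟹  A = 2  ✓
Hence u(x, t) = 2 t^{3}.

Answer: u(x, t) = 2 t^{3}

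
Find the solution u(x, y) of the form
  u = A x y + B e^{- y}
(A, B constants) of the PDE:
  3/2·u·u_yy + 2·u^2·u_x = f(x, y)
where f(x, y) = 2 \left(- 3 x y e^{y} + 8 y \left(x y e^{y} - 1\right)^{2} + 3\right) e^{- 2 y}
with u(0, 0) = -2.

Substitute the ansatz u = A x y + B e^{- y} into the left-hand side.
Derivatives of the ansatz:
  u_yy = B e^{- y}
  u_x = A y
Term by term:
  3/2·u·u_yy = \frac{3 A B x y e^{- y}}{2} + \frac{3 B^{2} e^{- 2 y}}{2}
  2·u^2·u_x = 2 A^{3} x^{2} y^{3} + 4 A^{2} B x y^{2} e^{- y} + 2 A B^{2} y e^{- 2 y}
So the left-hand side equals
  2 A^{3} x^{2} y^{3} + 4 A^{2} B x y^{2} e^{- y} + 2 A B^{2} y e^{- 2 y} + \frac{3 A B x y e^{- y}}{2} + \frac{3 B^{2} e^{- 2 y}}{2}
This must equal f(x, y) identically; expanded, f = 16 x^{2} y^{3} - 32 x y^{2} e^{- y} - 6 x y e^{- y} + 16 y e^{- 2 y} + 6 e^{- 2 y}.
Matching coefficients of the independent functions:
  [x^{2} y^{3}]:  2 A^{3} = 16
  [y e^{- 2 y}]:  2 A B^{2} = 16
  [x y e^{- y}]:  \frac{3 A B}{2} = -6
  [x y^{2} e^{- y}]:  4 A^{2} B = -32
  [e^{- 2 y}]:  \frac{3 B^{2}}{2} = 6
Solving: A = 2, B = -2.
Check against the point condition:
  u(0, 0) = -2  ⟹  B = -2  ✓
Hence u(x, y) = 2 x y - 2 e^{- y}.

Answer: u(x, y) = 2 x y - 2 e^{- y}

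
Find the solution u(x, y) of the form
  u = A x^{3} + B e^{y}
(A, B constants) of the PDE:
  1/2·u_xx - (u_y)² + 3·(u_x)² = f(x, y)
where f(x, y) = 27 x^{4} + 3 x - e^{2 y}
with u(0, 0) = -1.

Substitute the ansatz u = A x^{3} + B e^{y} into the left-hand side.
Derivatives of the ansatz:
  u_xx = 6 A x
  u_y = B e^{y}
  u_x = 3 A x^{2}
Term by term:
  1/2·u_xx = 3 A x
  -(u_y)² = - B^{2} e^{2 y}
  3·(u_x)² = 27 A^{2} x^{4}
So the left-hand side equals
  27 A^{2} x^{4} + 3 A x - B^{2} e^{2 y}
This must equal f(x, y) = 27 x^{4} + 3 x - e^{2 y} identically.
Matching coefficients of the independent functions:
  [x]:  3 A = 3
  [x^{4}]:  27 A^{2} = 27
  [e^{2 y}]:  - B^{2} = -1
These equations allow (A, B) = (1, -1) or (1, 1).
Impose the point condition(s):
  u(0, 0) = -1  ⟹  B = -1
Only A = 1, B = -1 satisfies everything.
Hence u(x, y) = x^{3} - e^{y}.

Answer: u(x, y) = x^{3} - e^{y}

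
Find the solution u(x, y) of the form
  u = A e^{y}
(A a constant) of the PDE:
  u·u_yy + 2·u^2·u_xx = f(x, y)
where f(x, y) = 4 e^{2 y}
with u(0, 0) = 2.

Substitute the ansatz u = A e^{y} into the left-hand side.
Derivatives of the ansatz:
  u_yy = A e^{y}
  u_xx = 0
Term by term:
  u·u_yy = A^{2} e^{2 y}
  2·u^2·u_xx = 0
So the left-hand side equals
  A^{2} e^{2 y}
This must equal f(x, y) = 4 e^{2 y} identically.
Matching coefficients of the independent functions:
  [e^{2 y}]:  A^{2} = 4
These equations allow (A) = (-2) or (2).
Impose the point condition(s):
  u(0, 0) = 2  ⟹  A = 2
Only A = 2 satisfies everything.
Hence u(x, y) = 2 e^{y}.

Answer: u(x, y) = 2 e^{y}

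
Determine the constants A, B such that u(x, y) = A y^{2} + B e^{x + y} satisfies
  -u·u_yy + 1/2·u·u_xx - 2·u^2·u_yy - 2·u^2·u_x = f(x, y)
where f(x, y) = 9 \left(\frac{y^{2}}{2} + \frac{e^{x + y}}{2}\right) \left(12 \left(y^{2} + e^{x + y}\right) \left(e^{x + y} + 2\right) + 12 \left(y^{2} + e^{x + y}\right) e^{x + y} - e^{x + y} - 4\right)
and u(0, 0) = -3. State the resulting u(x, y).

Answer: u(x, y) = - 3 y^{2} - 3 e^{x + y}

Derivation:
Substitute the ansatz u = A y^{2} + B e^{x + y} into the left-hand side.
Derivatives of the ansatz:
  u_yy = 2 A + B e^{x} e^{y}
  u_xx = B e^{x} e^{y}
  u_x = B e^{x} e^{y}
Term by term:
  -u·u_yy = - 2 A^{2} y^{2} - A B y^{2} e^{x} e^{y} - 2 A B e^{x} e^{y} - B^{2} e^{2 x} e^{2 y}
  1/2·u·u_xx = \frac{A B y^{2} e^{x} e^{y}}{2} + \frac{B^{2} e^{2 x} e^{2 y}}{2}
  -2·u^2·u_yy = - 4 A^{3} y^{4} - 2 A^{2} B y^{4} e^{x} e^{y} - 8 A^{2} B y^{2} e^{x} e^{y} - 4 A B^{2} y^{2} e^{2 x} e^{2 y} - 4 A B^{2} e^{2 x} e^{2 y} - 2 B^{3} e^{3 x} e^{3 y}
  -2·u^2·u_x = - 2 A^{2} B y^{4} e^{x} e^{y} - 4 A B^{2} y^{2} e^{2 x} e^{2 y} - 2 B^{3} e^{3 x} e^{3 y}
So the left-hand side equals
  - 4 A^{3} y^{4} - 4 A^{2} B y^{4} e^{x} e^{y} - 8 A^{2} B y^{2} e^{x} e^{y} - 2 A^{2} y^{2} - 8 A B^{2} y^{2} e^{2 x} e^{2 y} - 4 A B^{2} e^{2 x} e^{2 y} - \frac{A B y^{2} e^{x} e^{y}}{2} - 2 A B e^{x} e^{y} - 4 B^{3} e^{3 x} e^{3 y} - \frac{B^{2} e^{2 x} e^{2 y}}{2}
This must equal f(x, y) identically; expanded, f = 108 y^{4} e^{x} e^{y} + 108 y^{4} + 216 y^{2} e^{2 x} e^{2 y} + \frac{423 y^{2} e^{x} e^{y}}{2} - 18 y^{2} + 108 e^{3 x} e^{3 y} + \frac{207 e^{2 x} e^{2 y}}{2} - 18 e^{x} e^{y}.
Matching coefficients of the independent functions:
  [y^{2}]:  - 2 A^{2} = -18
  [y^{4}]:  - 4 A^{3} = 108
  [e^{x} e^{y}]:  - 2 A B = -18
  [e^{2 x} e^{2 y}]:  - 4 A B^{2} - \frac{B^{2}}{2} = \frac{207}{2}
  [e^{3 x} e^{3 y}]:  - 4 B^{3} = 108
  [y^{2} e^{x} e^{y}]:  - 8 A^{2} B - \frac{A B}{2} = \frac{423}{2}
  [y^{2} e^{2 x} e^{2 y}]:  - 8 A B^{2} = 216
  [y^{4} e^{x} e^{y}]:  - 4 A^{2} B = 108
Solving: A = -3, B = -3.
Check against the point condition:
  u(0, 0) = -3  ⟹  B = -3  ✓
Hence u(x, y) = - 3 y^{2} - 3 e^{x + y}.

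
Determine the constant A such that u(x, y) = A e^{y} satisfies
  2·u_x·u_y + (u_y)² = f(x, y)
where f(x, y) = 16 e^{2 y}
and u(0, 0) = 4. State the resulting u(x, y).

Answer: u(x, y) = 4 e^{y}

Derivation:
Substitute the ansatz u = A e^{y} into the left-hand side.
Derivatives of the ansatz:
  u_x = 0
  u_y = A e^{y}
Term by term:
  2·u_x·u_y = 0
  (u_y)² = A^{2} e^{2 y}
So the left-hand side equals
  A^{2} e^{2 y}
This must equal f(x, y) = 16 e^{2 y} identically.
Matching coefficients of the independent functions:
  [e^{2 y}]:  A^{2} = 16
These equations allow (A) = (-4) or (4).
Impose the point condition(s):
  u(0, 0) = 4  ⟹  A = 4
Only A = 4 satisfies everything.
Hence u(x, y) = 4 e^{y}.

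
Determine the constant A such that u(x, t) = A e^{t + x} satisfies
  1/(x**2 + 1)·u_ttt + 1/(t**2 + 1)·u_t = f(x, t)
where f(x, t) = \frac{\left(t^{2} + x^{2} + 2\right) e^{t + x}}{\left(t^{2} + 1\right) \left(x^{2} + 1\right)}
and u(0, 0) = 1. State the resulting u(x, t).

Substitute the ansatz u = A e^{t + x} into the left-hand side.
Derivatives of the ansatz:
  u_ttt = A e^{t} e^{x}
  u_t = A e^{t} e^{x}
Term by term:
  1/(x**2 + 1)·u_ttt = \frac{A e^{t} e^{x}}{x^{2} + 1}
  1/(t**2 + 1)·u_t = \frac{A e^{t} e^{x}}{t^{2} + 1}
So the left-hand side equals
  \frac{A e^{t} e^{x}}{x^{2} + 1} + \frac{A e^{t} e^{x}}{t^{2} + 1}
This must equal f(x, t) identically; expanded, f = \frac{e^{t} e^{x}}{x^{2} + 1} + \frac{e^{t} e^{x}}{t^{2} + 1}.
Matching coefficients of the independent functions:
  [\frac{e^{t} e^{x}}{t^{2} + 1}, \frac{e^{t} e^{x}}{x^{2} + 1}]:  A = 1
Solving: A = 1.
Check against the point condition:
  u(0, 0) = 1  ⟹  A = 1  ✓
Hence u(x, t) = e^{t + x}.

Answer: u(x, t) = e^{t + x}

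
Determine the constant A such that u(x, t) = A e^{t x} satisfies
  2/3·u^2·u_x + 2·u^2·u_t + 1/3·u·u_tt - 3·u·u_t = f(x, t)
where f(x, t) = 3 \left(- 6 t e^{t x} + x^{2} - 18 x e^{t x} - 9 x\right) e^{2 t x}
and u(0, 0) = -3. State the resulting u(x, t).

Answer: u(x, t) = - 3 e^{t x}

Derivation:
Substitute the ansatz u = A e^{t x} into the left-hand side.
Derivatives of the ansatz:
  u_x = A t e^{t x}
  u_t = A x e^{t x}
  u_tt = A x^{2} e^{t x}
Term by term:
  2/3·u^2·u_x = \frac{2 A^{3} t e^{3 t x}}{3}
  2·u^2·u_t = 2 A^{3} x e^{3 t x}
  1/3·u·u_tt = \frac{A^{2} x^{2} e^{2 t x}}{3}
  -3·u·u_t = - 3 A^{2} x e^{2 t x}
So the left-hand side equals
  \frac{2 A^{3} t e^{3 t x}}{3} + 2 A^{3} x e^{3 t x} + \frac{A^{2} x^{2} e^{2 t x}}{3} - 3 A^{2} x e^{2 t x}
This must equal f(x, t) identically; expanded, f = - 18 t e^{3 t x} + 3 x^{2} e^{2 t x} - 54 x e^{3 t x} - 27 x e^{2 t x}.
Matching coefficients of the independent functions:
  [t e^{3 t x}]:  \frac{2 A^{3}}{3} = -18
  [x e^{2 t x}]:  - 3 A^{2} = -27
  [x e^{3 t x}]:  2 A^{3} = -54
  [x^{2} e^{2 t x}]:  \frac{A^{2}}{3} = 3
Solving: A = -3.
Check against the point condition:
  u(0, 0) = -3  ⟹  A = -3  ✓
Hence u(x, t) = - 3 e^{t x}.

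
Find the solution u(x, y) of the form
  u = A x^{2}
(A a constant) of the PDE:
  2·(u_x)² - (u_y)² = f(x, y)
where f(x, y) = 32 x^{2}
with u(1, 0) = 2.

Substitute the ansatz u = A x^{2} into the left-hand side.
Derivatives of the ansatz:
  u_x = 2 A x
  u_y = 0
Term by term:
  2·(u_x)² = 8 A^{2} x^{2}
  -(u_y)² = 0
So the left-hand side equals
  8 A^{2} x^{2}
This must equal f(x, y) = 32 x^{2} identically.
Matching coefficients of the independent functions:
  [x^{2}]:  8 A^{2} = 32
These equations allow (A) = (-2) or (2).
Impose the point condition(s):
  u(1, 0) = 2  ⟹  A = 2
Only A = 2 satisfies everything.
Hence u(x, y) = 2 x^{2}.

Answer: u(x, y) = 2 x^{2}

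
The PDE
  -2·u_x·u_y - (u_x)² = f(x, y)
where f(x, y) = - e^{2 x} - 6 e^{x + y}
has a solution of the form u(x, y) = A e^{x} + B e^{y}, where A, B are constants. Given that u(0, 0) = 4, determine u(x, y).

Substitute the ansatz u = A e^{x} + B e^{y} into the left-hand side.
Derivatives of the ansatz:
  u_x = A e^{x}
  u_y = B e^{y}
Term by term:
  -2·u_x·u_y = - 2 A B e^{x} e^{y}
  -(u_x)² = - A^{2} e^{2 x}
So the left-hand side equals
  - A^{2} e^{2 x} - 2 A B e^{x} e^{y}
This must equal f(x, y) identically; expanded, f = - e^{2 x} - 6 e^{x} e^{y}.
Matching coefficients of the independent functions:
  [e^{x} e^{y}]:  - 2 A B = -6
  [e^{2 x}]:  - A^{2} = -1
These equations allow (A, B) = (-1, -3) or (1, 3).
Impose the point condition(s):
  u(0, 0) = 4  ⟹  A + B = 4
Only A = 1, B = 3 satisfies everything.
Hence u(x, y) = e^{x} + 3 e^{y}.

Answer: u(x, y) = e^{x} + 3 e^{y}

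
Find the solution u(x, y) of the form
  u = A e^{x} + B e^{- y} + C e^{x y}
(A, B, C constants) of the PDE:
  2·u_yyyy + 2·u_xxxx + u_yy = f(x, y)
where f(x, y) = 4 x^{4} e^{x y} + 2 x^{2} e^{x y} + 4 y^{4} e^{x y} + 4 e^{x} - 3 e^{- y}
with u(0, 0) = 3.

Substitute the ansatz u = A e^{x} + B e^{- y} + C e^{x y} into the left-hand side.
Derivatives of the ansatz:
  u_yyyy = B e^{- y} + C x^{4} e^{x y}
  u_xxxx = A e^{x} + C y^{4} e^{x y}
  u_yy = B e^{- y} + C x^{2} e^{x y}
Term by term:
  2·u_yyyy = 2 B e^{- y} + 2 C x^{4} e^{x y}
  2·u_xxxx = 2 A e^{x} + 2 C y^{4} e^{x y}
  u_yy = B e^{- y} + C x^{2} e^{x y}
So the left-hand side equals
  2 A e^{x} + 3 B e^{- y} + 2 C x^{4} e^{x y} + C x^{2} e^{x y} + 2 C y^{4} e^{x y}
This must equal f(x, y) = 4 x^{4} e^{x y} + 2 x^{2} e^{x y} + 4 y^{4} e^{x y} + 4 e^{x} - 3 e^{- y} identically.
Matching coefficients of the independent functions:
  [x^{2} e^{x y}]:  C = 2
  [x^{4} e^{x y}, y^{4} e^{x y}]:  2 C = 4
  [e^{x}]:  2 A = 4
  [e^{- y}]:  3 B = -3
Solving: A = 2, B = -1, C = 2.
Check against the point condition:
  u(0, 0) = 3  ⟹  A + B + C = 3  ✓
Hence u(x, y) = 2 e^{x} + 2 e^{x y} - e^{- y}.

Answer: u(x, y) = 2 e^{x} + 2 e^{x y} - e^{- y}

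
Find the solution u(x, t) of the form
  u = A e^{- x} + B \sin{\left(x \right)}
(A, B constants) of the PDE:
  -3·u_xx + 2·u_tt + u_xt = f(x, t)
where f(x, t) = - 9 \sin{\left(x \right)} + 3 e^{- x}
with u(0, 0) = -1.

Answer: u(x, t) = - 3 \sin{\left(x \right)} - e^{- x}

Derivation:
Substitute the ansatz u = A e^{- x} + B \sin{\left(x \right)} into the left-hand side.
Derivatives of the ansatz:
  u_xx = A e^{- x} - B \sin{\left(x \right)}
  u_tt = 0
  u_xt = 0
Term by term:
  -3·u_xx = - 3 A e^{- x} + 3 B \sin{\left(x \right)}
  2·u_tt = 0
  u_xt = 0
So the left-hand side equals
  - 3 A e^{- x} + 3 B \sin{\left(x \right)}
This must equal f(x, t) = - 9 \sin{\left(x \right)} + 3 e^{- x} identically.
Matching coefficients of the independent functions:
  [e^{- x}]:  - 3 A = 3
  [\sin{\left(x \right)}]:  3 B = -9
Solving: A = -1, B = -3.
Check against the point condition:
  u(0, 0) = -1  ⟹  A = -1  ✓
Hence u(x, t) = - 3 \sin{\left(x \right)} - e^{- x}.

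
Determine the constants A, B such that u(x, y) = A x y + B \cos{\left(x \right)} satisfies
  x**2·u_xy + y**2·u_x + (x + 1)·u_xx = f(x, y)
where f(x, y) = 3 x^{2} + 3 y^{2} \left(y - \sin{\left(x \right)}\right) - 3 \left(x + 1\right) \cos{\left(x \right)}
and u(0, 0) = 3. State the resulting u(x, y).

Answer: u(x, y) = 3 x y + 3 \cos{\left(x \right)}

Derivation:
Substitute the ansatz u = A x y + B \cos{\left(x \right)} into the left-hand side.
Derivatives of the ansatz:
  u_xy = A
  u_x = A y - B \sin{\left(x \right)}
  u_xx = - B \cos{\left(x \right)}
Term by term:
  x**2·u_xy = A x^{2}
  y**2·u_x = A y^{3} - B y^{2} \sin{\left(x \right)}
  (x + 1)·u_xx = - B x \cos{\left(x \right)} - B \cos{\left(x \right)}
So the left-hand side equals
  A x^{2} + A y^{3} - B x \cos{\left(x \right)} - B y^{2} \sin{\left(x \right)} - B \cos{\left(x \right)}
This must equal f(x, y) identically; expanded, f = 3 x^{2} - 3 x \cos{\left(x \right)} + 3 y^{3} - 3 y^{2} \sin{\left(x \right)} - 3 \cos{\left(x \right)}.
Matching coefficients of the independent functions:
  [x^{2}, y^{3}]:  A = 3
  [x \cos{\left(x \right)}, y^{2} \sin{\left(x \right)}, \cos{\left(x \right)}]:  - B = -3
Solving: A = 3, B = 3.
Check against the point condition:
  u(0, 0) = 3  ⟹  B = 3  ✓
Hence u(x, y) = 3 x y + 3 \cos{\left(x \right)}.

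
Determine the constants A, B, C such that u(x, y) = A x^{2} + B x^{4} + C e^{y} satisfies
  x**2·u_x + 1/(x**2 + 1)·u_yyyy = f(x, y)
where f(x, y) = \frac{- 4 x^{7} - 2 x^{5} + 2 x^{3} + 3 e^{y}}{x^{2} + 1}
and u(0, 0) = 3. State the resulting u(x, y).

Answer: u(x, y) = - x^{4} + x^{2} + 3 e^{y}

Derivation:
Substitute the ansatz u = A x^{2} + B x^{4} + C e^{y} into the left-hand side.
Derivatives of the ansatz:
  u_x = 2 A x + 4 B x^{3}
  u_yyyy = C e^{y}
Term by term:
  x**2·u_x = 2 A x^{3} + 4 B x^{5}
  1/(x**2 + 1)·u_yyyy = \frac{C e^{y}}{x^{2} + 1}
So the left-hand side equals
  2 A x^{3} + 4 B x^{5} + \frac{C e^{y}}{x^{2} + 1}
This must equal f(x, y) identically; expanded, f = - 4 x^{5} + 2 x^{3} + \frac{3 e^{y}}{x^{2} + 1}.
Matching coefficients of the independent functions:
  [x^{3}]:  2 A = 2
  [x^{5}]:  4 B = -4
  [\frac{e^{y}}{x^{2} + 1}]:  C = 3
Solving: A = 1, B = -1, C = 3.
Check against the point condition:
  u(0, 0) = 3  ⟹  C = 3  ✓
Hence u(x, y) = - x^{4} + x^{2} + 3 e^{y}.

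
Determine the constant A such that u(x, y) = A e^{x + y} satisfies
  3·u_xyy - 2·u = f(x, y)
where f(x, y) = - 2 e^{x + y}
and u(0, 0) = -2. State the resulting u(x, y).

Substitute the ansatz u = A e^{x + y} into the left-hand side.
Derivatives of the ansatz:
  u_xyy = A e^{x} e^{y}
Term by term:
  3·u_xyy = 3 A e^{x} e^{y}
  -2·u = - 2 A e^{x} e^{y}
So the left-hand side equals
  A e^{x} e^{y}
This must equal f(x, y) identically; expanded, f = - 2 e^{x} e^{y}.
Matching coefficients of the independent functions:
  [e^{x} e^{y}]:  A = -2
Solving: A = -2.
Check against the point condition:
  u(0, 0) = -2  ⟹  A = -2  ✓
Hence u(x, y) = - 2 e^{x + y}.

Answer: u(x, y) = - 2 e^{x + y}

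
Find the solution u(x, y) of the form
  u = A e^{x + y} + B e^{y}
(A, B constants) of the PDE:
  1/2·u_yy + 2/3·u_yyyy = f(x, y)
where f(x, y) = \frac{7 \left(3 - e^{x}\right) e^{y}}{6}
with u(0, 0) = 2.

Substitute the ansatz u = A e^{x + y} + B e^{y} into the left-hand side.
Derivatives of the ansatz:
  u_yy = A e^{x} e^{y} + B e^{y}
  u_yyyy = A e^{x} e^{y} + B e^{y}
Term by term:
  1/2·u_yy = \frac{A e^{x} e^{y}}{2} + \frac{B e^{y}}{2}
  2/3·u_yyyy = \frac{2 A e^{x} e^{y}}{3} + \frac{2 B e^{y}}{3}
So the left-hand side equals
  \frac{7 A e^{x} e^{y}}{6} + \frac{7 B e^{y}}{6}
This must equal f(x, y) identically; expanded, f = - \frac{7 e^{x} e^{y}}{6} + \frac{7 e^{y}}{2}.
Matching coefficients of the independent functions:
  [e^{x} e^{y}]:  \frac{7 A}{6} = - \frac{7}{6}
  [e^{y}]:  \frac{7 B}{6} = \frac{7}{2}
Solving: A = -1, B = 3.
Check against the point condition:
  u(0, 0) = 2  ⟹  A + B = 2  ✓
Hence u(x, y) = 3 e^{y} - e^{x + y}.

Answer: u(x, y) = 3 e^{y} - e^{x + y}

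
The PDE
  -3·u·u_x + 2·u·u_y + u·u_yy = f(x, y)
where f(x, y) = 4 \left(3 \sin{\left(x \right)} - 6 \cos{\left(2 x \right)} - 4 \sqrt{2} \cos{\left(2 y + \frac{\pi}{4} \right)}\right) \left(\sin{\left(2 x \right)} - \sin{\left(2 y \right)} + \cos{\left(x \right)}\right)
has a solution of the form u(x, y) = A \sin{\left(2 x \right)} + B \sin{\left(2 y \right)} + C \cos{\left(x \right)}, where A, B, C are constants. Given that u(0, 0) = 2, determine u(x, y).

Substitute the ansatz u = A \sin{\left(2 x \right)} + B \sin{\left(2 y \right)} + C \cos{\left(x \right)} into the left-hand side.
Derivatives of the ansatz:
  u_x = 2 A \cos{\left(2 x \right)} - C \sin{\left(x \right)}
  u_y = 2 B \cos{\left(2 y \right)}
  u_yy = - 4 B \sin{\left(2 y \right)}
Term by term:
  -3·u·u_x = - 6 A^{2} \sin{\left(2 x \right)} \cos{\left(2 x \right)} - 6 A B \sin{\left(2 y \right)} \cos{\left(2 x \right)} + 3 A C \sin{\left(x \right)} \sin{\left(2 x \right)} - 6 A C \cos{\left(x \right)} \cos{\left(2 x \right)} + 3 B C \sin{\left(x \right)} \sin{\left(2 y \right)} + 3 C^{2} \sin{\left(x \right)} \cos{\left(x \right)}
  2·u·u_y = 4 A B \sin{\left(2 x \right)} \cos{\left(2 y \right)} + 4 B^{2} \sin{\left(2 y \right)} \cos{\left(2 y \right)} + 4 B C \cos{\left(x \right)} \cos{\left(2 y \right)}
  u·u_yy = - 4 A B \sin{\left(2 x \right)} \sin{\left(2 y \right)} - 4 B^{2} \sin^{2}{\left(2 y \right)} - 4 B C \sin{\left(2 y \right)} \cos{\left(x \right)}
So the left-hand side equals
  - 6 A^{2} \sin{\left(2 x \right)} \cos{\left(2 x \right)} - 4 A B \sin{\left(2 x \right)} \sin{\left(2 y \right)} + 4 A B \sin{\left(2 x \right)} \cos{\left(2 y \right)} - 6 A B \sin{\left(2 y \right)} \cos{\left(2 x \right)} + 3 A C \sin{\left(x \right)} \sin{\left(2 x \right)} - 6 A C \cos{\left(x \right)} \cos{\left(2 x \right)} - 4 B^{2} \sin^{2}{\left(2 y \right)} + 4 B^{2} \sin{\left(2 y \right)} \cos{\left(2 y \right)} + 3 B C \sin{\left(x \right)} \sin{\left(2 y \right)} - 4 B C \sin{\left(2 y \right)} \cos{\left(x \right)} + 4 B C \cos{\left(x \right)} \cos{\left(2 y \right)} + 3 C^{2} \sin{\left(x \right)} \cos{\left(x \right)}
This must equal f(x, y) identically; expanded, f = 12 \sin{\left(x \right)} \sin{\left(2 x \right)} - 12 \sin{\left(x \right)} \sin{\left(2 y \right)} + 12 \sin{\left(x \right)} \cos{\left(x \right)} + 16 \sin{\left(2 x \right)} \sin{\left(2 y \right)} - 24 \sin{\left(2 x \right)} \cos{\left(2 x \right)} - 16 \sin{\left(2 x \right)} \cos{\left(2 y \right)} - 16 \sin^{2}{\left(2 y \right)} + 16 \sin{\left(2 y \right)} \cos{\left(x \right)} + 24 \sin{\left(2 y \right)} \cos{\left(2 x \right)} + 16 \sin{\left(2 y \right)} \cos{\left(2 y \right)} - 24 \cos{\left(x \right)} \cos{\left(2 x \right)} - 16 \cos{\left(x \right)} \cos{\left(2 y \right)}.
Matching coefficients of the independent functions:
  [\sin{\left(x \right)} \sin{\left(2 x \right)}]:  3 A C = 12
  [\sin{\left(x \right)} \sin{\left(2 y \right)}]:  3 B C = -12
  [\sin{\left(x \right)} \cos{\left(x \right)}]:  3 C^{2} = 12
  [\sin{\left(2 x \right)} \sin{\left(2 y \right)}]:  - 4 A B = 16
  [\sin{\left(2 x \right)} \cos{\left(2 x \right)}]:  - 6 A^{2} = -24
  [\sin{\left(2 x \right)} \cos{\left(2 y \right)}]:  4 A B = -16
  [\sin{\left(2 y \right)} \cos{\left(x \right)}]:  - 4 B C = 16
  [\sin{\left(2 y \right)} \cos{\left(2 x \right)}]:  - 6 A B = 24
  [\sin{\left(2 y \right)} \cos{\left(2 y \right)}]:  4 B^{2} = 16
  [\cos{\left(x \right)} \cos{\left(2 x \right)}]:  - 6 A C = -24
  [\cos{\left(x \right)} \cos{\left(2 y \right)}]:  4 B C = -16
  [\sin^{2}{\left(2 y \right)}]:  - 4 B^{2} = -16
These equations allow (A, B, C) = (-2, 2, -2) or (2, -2, 2).
Impose the point condition(s):
  u(0, 0) = 2  ⟹  C = 2
Only A = 2, B = -2, C = 2 satisfies everything.
Hence u(x, y) = 2 \sin{\left(2 x \right)} - 2 \sin{\left(2 y \right)} + 2 \cos{\left(x \right)}.

Answer: u(x, y) = 2 \sin{\left(2 x \right)} - 2 \sin{\left(2 y \right)} + 2 \cos{\left(x \right)}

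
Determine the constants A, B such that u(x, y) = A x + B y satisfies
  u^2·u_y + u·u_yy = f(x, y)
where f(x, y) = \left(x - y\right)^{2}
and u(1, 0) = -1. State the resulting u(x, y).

Substitute the ansatz u = A x + B y into the left-hand side.
Derivatives of the ansatz:
  u_y = B
  u_yy = 0
Term by term:
  u^2·u_y = A^{2} B x^{2} + 2 A B^{2} x y + B^{3} y^{2}
  u·u_yy = 0
So the left-hand side equals
  A^{2} B x^{2} + 2 A B^{2} x y + B^{3} y^{2}
This must equal f(x, y) identically; expanded, f = x^{2} - 2 x y + y^{2}.
Matching coefficients of the independent functions:
  [x^{2}]:  A^{2} B = 1
  [y^{2}]:  B^{3} = 1
  [x y]:  2 A B^{2} = -2
Solving: A = -1, B = 1.
Check against the point condition:
  u(1, 0) = -1  ⟹  A = -1  ✓
Hence u(x, y) = - x + y.

Answer: u(x, y) = - x + y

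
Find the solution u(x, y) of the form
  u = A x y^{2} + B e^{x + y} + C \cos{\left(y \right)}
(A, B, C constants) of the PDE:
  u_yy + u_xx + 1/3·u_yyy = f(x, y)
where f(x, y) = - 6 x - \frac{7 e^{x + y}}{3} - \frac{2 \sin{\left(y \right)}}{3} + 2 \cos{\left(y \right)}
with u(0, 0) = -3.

Substitute the ansatz u = A x y^{2} + B e^{x + y} + C \cos{\left(y \right)} into the left-hand side.
Derivatives of the ansatz:
  u_yy = 2 A x + B e^{x} e^{y} - C \cos{\left(y \right)}
  u_xx = B e^{x} e^{y}
  u_yyy = B e^{x} e^{y} + C \sin{\left(y \right)}
Term by term:
  u_yy = 2 A x + B e^{x} e^{y} - C \cos{\left(y \right)}
  u_xx = B e^{x} e^{y}
  1/3·u_yyy = \frac{B e^{x} e^{y}}{3} + \frac{C \sin{\left(y \right)}}{3}
So the left-hand side equals
  2 A x + \frac{7 B e^{x} e^{y}}{3} + \frac{C \sin{\left(y \right)}}{3} - C \cos{\left(y \right)}
This must equal f(x, y) identically; expanded, f = - 6 x - \frac{7 e^{x} e^{y}}{3} - \frac{2 \sin{\left(y \right)}}{3} + 2 \cos{\left(y \right)}.
Matching coefficients of the independent functions:
  [x]:  2 A = -6
  [e^{x} e^{y}]:  \frac{7 B}{3} = - \frac{7}{3}
  [\sin{\left(y \right)}]:  \frac{C}{3} = - \frac{2}{3}
  [\cos{\left(y \right)}]:  - C = 2
Solving: A = -3, B = -1, C = -2.
Check against the point condition:
  u(0, 0) = -3  ⟹  B + C = -3  ✓
Hence u(x, y) = - 3 x y^{2} - e^{x + y} - 2 \cos{\left(y \right)}.

Answer: u(x, y) = - 3 x y^{2} - e^{x + y} - 2 \cos{\left(y \right)}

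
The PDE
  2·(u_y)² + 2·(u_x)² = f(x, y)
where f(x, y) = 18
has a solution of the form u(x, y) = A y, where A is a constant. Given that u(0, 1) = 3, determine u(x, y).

Substitute the ansatz u = A y into the left-hand side.
Derivatives of the ansatz:
  u_y = A
  u_x = 0
Term by term:
  2·(u_y)² = 2 A^{2}
  2·(u_x)² = 0
So the left-hand side equals
  2 A^{2}
This must equal f(x, y) = 18 identically.
Matching coefficients of the independent functions:
  [constant term]:  2 A^{2} = 18
These equations allow (A) = (-3) or (3).
Impose the point condition(s):
  u(0, 1) = 3  ⟹  A = 3
Only A = 3 satisfies everything.
Hence u(x, y) = 3 y.

Answer: u(x, y) = 3 y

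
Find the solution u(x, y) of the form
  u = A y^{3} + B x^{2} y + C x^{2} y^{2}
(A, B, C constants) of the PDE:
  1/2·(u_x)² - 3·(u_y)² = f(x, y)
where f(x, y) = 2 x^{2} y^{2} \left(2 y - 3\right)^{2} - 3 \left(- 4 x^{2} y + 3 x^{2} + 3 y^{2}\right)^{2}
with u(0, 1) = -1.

Answer: u(x, y) = 2 x^{2} y^{2} - 3 x^{2} y - y^{3}

Derivation:
Substitute the ansatz u = A y^{3} + B x^{2} y + C x^{2} y^{2} into the left-hand side.
Derivatives of the ansatz:
  u_x = 2 B x y + 2 C x y^{2}
  u_y = 3 A y^{2} + B x^{2} + 2 C x^{2} y
Term by term:
  1/2·(u_x)² = 2 B^{2} x^{2} y^{2} + 4 B C x^{2} y^{3} + 2 C^{2} x^{2} y^{4}
  -3·(u_y)² = - 27 A^{2} y^{4} - 18 A B x^{2} y^{2} - 36 A C x^{2} y^{3} - 3 B^{2} x^{4} - 12 B C x^{4} y - 12 C^{2} x^{4} y^{2}
So the left-hand side equals
  - 27 A^{2} y^{4} - 18 A B x^{2} y^{2} - 36 A C x^{2} y^{3} - 3 B^{2} x^{4} + 2 B^{2} x^{2} y^{2} - 12 B C x^{4} y + 4 B C x^{2} y^{3} - 12 C^{2} x^{4} y^{2} + 2 C^{2} x^{2} y^{4}
This must equal f(x, y) identically; expanded, f = - 48 x^{4} y^{2} + 72 x^{4} y - 27 x^{4} + 8 x^{2} y^{4} + 48 x^{2} y^{3} - 36 x^{2} y^{2} - 27 y^{4}.
Matching coefficients of the independent functions:
  [x^{4}]:  - 3 B^{2} = -27
  [y^{4}]:  - 27 A^{2} = -27
  [x^{2} y^{2}]:  - 18 A B + 2 B^{2} = -36
  [x^{2} y^{3}]:  - 36 A C + 4 B C = 48
  [x^{2} y^{4}]:  2 C^{2} = 8
  [x^{4} y]:  - 12 B C = 72
  [x^{4} y^{2}]:  - 12 C^{2} = -48
These equations allow (A, B, C) = (-1, -3, 2) or (1, 3, -2).
Impose the point condition(s):
  u(0, 1) = -1  ⟹  A = -1
Only A = -1, B = -3, C = 2 satisfies everything.
Hence u(x, y) = 2 x^{2} y^{2} - 3 x^{2} y - y^{3}.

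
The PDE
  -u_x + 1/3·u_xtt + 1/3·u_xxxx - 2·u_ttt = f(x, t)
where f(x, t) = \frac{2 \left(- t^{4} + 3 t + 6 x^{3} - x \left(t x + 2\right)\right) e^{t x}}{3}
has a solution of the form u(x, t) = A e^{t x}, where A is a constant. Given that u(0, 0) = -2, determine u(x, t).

Substitute the ansatz u = A e^{t x} into the left-hand side.
Derivatives of the ansatz:
  u_x = A t e^{t x}
  u_xtt = A t x^{2} e^{t x} + 2 A x e^{t x}
  u_xxxx = A t^{4} e^{t x}
  u_ttt = A x^{3} e^{t x}
Term by term:
  -u_x = - A t e^{t x}
  1/3·u_xtt = \frac{A t x^{2} e^{t x}}{3} + \frac{2 A x e^{t x}}{3}
  1/3·u_xxxx = \frac{A t^{4} e^{t x}}{3}
  -2·u_ttt = - 2 A x^{3} e^{t x}
So the left-hand side equals
  \frac{A t^{4} e^{t x}}{3} + \frac{A t x^{2} e^{t x}}{3} - A t e^{t x} - 2 A x^{3} e^{t x} + \frac{2 A x e^{t x}}{3}
This must equal f(x, t) identically; expanded, f = - \frac{2 t^{4} e^{t x}}{3} - \frac{2 t x^{2} e^{t x}}{3} + 2 t e^{t x} + 4 x^{3} e^{t x} - \frac{4 x e^{t x}}{3}.
Matching coefficients of the independent functions:
  [t e^{t x}]:  - A = 2
  [t^{4} e^{t x}, t x^{2} e^{t x}]:  \frac{A}{3} = - \frac{2}{3}
  [x e^{t x}]:  \frac{2 A}{3} = - \frac{4}{3}
  [x^{3} e^{t x}]:  - 2 A = 4
Solving: A = -2.
Check against the point condition:
  u(0, 0) = -2  ⟹  A = -2  ✓
Hence u(x, t) = - 2 e^{t x}.

Answer: u(x, t) = - 2 e^{t x}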